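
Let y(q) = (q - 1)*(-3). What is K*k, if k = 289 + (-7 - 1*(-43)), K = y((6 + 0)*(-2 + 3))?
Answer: -4875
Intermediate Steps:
y(q) = 3 - 3*q (y(q) = (-1 + q)*(-3) = 3 - 3*q)
K = -15 (K = 3 - 3*(6 + 0)*(-2 + 3) = 3 - 18 = -15)
k = 325 (k = 289 + (-7 + 43) = 289 + 36 = 325)
K*k = -15*325 = -4875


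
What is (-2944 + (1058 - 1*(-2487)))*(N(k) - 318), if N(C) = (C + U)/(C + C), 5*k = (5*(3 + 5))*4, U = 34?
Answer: -6095943/32 ≈ -1.9050e+5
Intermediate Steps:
k = 32 (k = ((5*(3 + 5))*4)/5 = ((5*8)*4)/5 = (40*4)/5 = (⅕)*160 = 32)
N(C) = (34 + C)/(2*C) (N(C) = (C + 34)/(C + C) = (34 + C)/((2*C)) = (34 + C)*(1/(2*C)) = (34 + C)/(2*C))
(-2944 + (1058 - 1*(-2487)))*(N(k) - 318) = (-2944 + (1058 - 1*(-2487)))*((½)*(34 + 32)/32 - 318) = (-2944 + (1058 + 2487))*((½)*(1/32)*66 - 318) = (-2944 + 3545)*(33/32 - 318) = 601*(-10143/32) = -6095943/32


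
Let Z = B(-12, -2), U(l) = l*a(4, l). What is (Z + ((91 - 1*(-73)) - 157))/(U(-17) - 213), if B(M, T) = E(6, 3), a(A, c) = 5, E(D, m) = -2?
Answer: -5/298 ≈ -0.016779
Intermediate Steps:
U(l) = 5*l (U(l) = l*5 = 5*l)
B(M, T) = -2
Z = -2
(Z + ((91 - 1*(-73)) - 157))/(U(-17) - 213) = (-2 + ((91 - 1*(-73)) - 157))/(5*(-17) - 213) = (-2 + ((91 + 73) - 157))/(-85 - 213) = (-2 + (164 - 157))/(-298) = (-2 + 7)*(-1/298) = 5*(-1/298) = -5/298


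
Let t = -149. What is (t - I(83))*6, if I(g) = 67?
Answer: -1296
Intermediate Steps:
(t - I(83))*6 = (-149 - 1*67)*6 = (-149 - 67)*6 = -216*6 = -1296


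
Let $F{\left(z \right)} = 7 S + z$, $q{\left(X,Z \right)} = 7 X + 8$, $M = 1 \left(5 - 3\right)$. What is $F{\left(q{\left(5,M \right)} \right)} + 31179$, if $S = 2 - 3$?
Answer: $31215$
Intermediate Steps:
$M = 2$ ($M = 1 \cdot 2 = 2$)
$q{\left(X,Z \right)} = 8 + 7 X$
$S = -1$
$F{\left(z \right)} = -7 + z$ ($F{\left(z \right)} = 7 \left(-1\right) + z = -7 + z$)
$F{\left(q{\left(5,M \right)} \right)} + 31179 = \left(-7 + \left(8 + 7 \cdot 5\right)\right) + 31179 = \left(-7 + \left(8 + 35\right)\right) + 31179 = \left(-7 + 43\right) + 31179 = 36 + 31179 = 31215$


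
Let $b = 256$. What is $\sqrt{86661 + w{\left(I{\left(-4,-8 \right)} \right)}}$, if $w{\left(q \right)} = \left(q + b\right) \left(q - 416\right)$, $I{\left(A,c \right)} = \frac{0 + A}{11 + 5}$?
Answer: $\frac{3 i \sqrt{35191}}{4} \approx 140.69 i$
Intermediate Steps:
$I{\left(A,c \right)} = \frac{A}{16}$
$w{\left(q \right)} = \left(-416 + q\right) \left(256 + q\right)$ ($w{\left(q \right)} = \left(q + 256\right) \left(q - 416\right) = \left(256 + q\right) \left(-416 + q\right) = \left(-416 + q\right) \left(256 + q\right)$)
$\sqrt{86661 + w{\left(I{\left(-4,-8 \right)} \right)}} = \sqrt{86661 - \left(106496 - \frac{1}{16} + 160 \cdot \frac{1}{16} \left(-4\right)\right)} = \sqrt{86661 - \left(106456 - \frac{1}{16}\right)} = \sqrt{86661 + \left(-106496 + \frac{1}{16} + 40\right)} = \sqrt{86661 - \frac{1703295}{16}} = \sqrt{- \frac{316719}{16}} = \frac{3 i \sqrt{35191}}{4}$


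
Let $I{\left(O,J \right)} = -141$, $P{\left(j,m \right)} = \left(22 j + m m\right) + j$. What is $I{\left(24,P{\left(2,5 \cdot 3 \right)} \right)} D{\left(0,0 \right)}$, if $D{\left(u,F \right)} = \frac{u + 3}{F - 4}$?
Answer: $\frac{423}{4} \approx 105.75$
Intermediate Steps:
$P{\left(j,m \right)} = m^{2} + 23 j$ ($P{\left(j,m \right)} = \left(22 j + m^{2}\right) + j = \left(m^{2} + 22 j\right) + j = m^{2} + 23 j$)
$D{\left(u,F \right)} = \frac{3 + u}{-4 + F}$
$I{\left(24,P{\left(2,5 \cdot 3 \right)} \right)} D{\left(0,0 \right)} = - 141 \frac{3 + 0}{-4 + 0} = - 141 \frac{1}{-4} \cdot 3 = - 141 \left(\left(- \frac{1}{4}\right) 3\right) = \left(-141\right) \left(- \frac{3}{4}\right) = \frac{423}{4}$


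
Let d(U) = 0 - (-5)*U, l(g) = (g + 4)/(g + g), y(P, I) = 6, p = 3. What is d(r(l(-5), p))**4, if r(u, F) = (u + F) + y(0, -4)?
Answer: 68574961/16 ≈ 4.2859e+6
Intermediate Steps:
l(g) = (4 + g)/(2*g) (l(g) = (4 + g)/((2*g)) = (4 + g)*(1/(2*g)) = (4 + g)/(2*g))
r(u, F) = 6 + F + u (r(u, F) = (u + F) + 6 = (F + u) + 6 = 6 + F + u)
d(U) = 5*U (d(U) = 0 + 5*U = 5*U)
d(r(l(-5), p))**4 = (5*(6 + 3 + (1/2)*(4 - 5)/(-5)))**4 = (5*(6 + 3 + (1/2)*(-1/5)*(-1)))**4 = (5*(6 + 3 + 1/10))**4 = (5*(91/10))**4 = (91/2)**4 = 68574961/16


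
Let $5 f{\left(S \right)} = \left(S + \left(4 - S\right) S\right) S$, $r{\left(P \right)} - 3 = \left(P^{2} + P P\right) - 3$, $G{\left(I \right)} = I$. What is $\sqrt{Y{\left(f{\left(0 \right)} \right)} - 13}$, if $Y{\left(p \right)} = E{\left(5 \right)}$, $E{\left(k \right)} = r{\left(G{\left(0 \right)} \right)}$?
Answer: $i \sqrt{13} \approx 3.6056 i$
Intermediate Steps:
$r{\left(P \right)} = 2 P^{2}$ ($r{\left(P \right)} = 3 - \left(3 - P^{2} - P P\right) = 3 + \left(\left(P^{2} + P^{2}\right) - 3\right) = 3 + \left(2 P^{2} - 3\right) = 3 + \left(-3 + 2 P^{2}\right) = 2 P^{2}$)
$E{\left(k \right)} = 0$ ($E{\left(k \right)} = 2 \cdot 0^{2} = 2 \cdot 0 = 0$)
$f{\left(S \right)} = \frac{S \left(S + S \left(4 - S\right)\right)}{5}$ ($f{\left(S \right)} = \frac{\left(S + \left(4 - S\right) S\right) S}{5} = \frac{\left(S + S \left(4 - S\right)\right) S}{5} = \frac{S \left(S + S \left(4 - S\right)\right)}{5}$)
$Y{\left(p \right)} = 0$
$\sqrt{Y{\left(f{\left(0 \right)} \right)} - 13} = \sqrt{0 - 13} = \sqrt{-13} = i \sqrt{13}$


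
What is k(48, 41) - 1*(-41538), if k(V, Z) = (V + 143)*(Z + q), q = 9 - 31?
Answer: 45167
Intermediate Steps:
q = -22
k(V, Z) = (-22 + Z)*(143 + V) (k(V, Z) = (V + 143)*(Z - 22) = (143 + V)*(-22 + Z) = (-22 + Z)*(143 + V))
k(48, 41) - 1*(-41538) = (-3146 - 22*48 + 143*41 + 48*41) - 1*(-41538) = (-3146 - 1056 + 5863 + 1968) + 41538 = 3629 + 41538 = 45167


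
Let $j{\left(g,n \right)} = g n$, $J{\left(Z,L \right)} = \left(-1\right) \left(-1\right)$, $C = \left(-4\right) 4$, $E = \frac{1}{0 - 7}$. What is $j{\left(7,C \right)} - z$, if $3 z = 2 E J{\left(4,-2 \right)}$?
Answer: $- \frac{2350}{21} \approx -111.9$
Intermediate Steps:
$E = - \frac{1}{7}$ ($E = \frac{1}{-7} = - \frac{1}{7} \approx -0.14286$)
$C = -16$
$J{\left(Z,L \right)} = 1$
$z = - \frac{2}{21}$ ($z = \frac{2 \left(- \frac{1}{7}\right) 1}{3} = \frac{\left(- \frac{2}{7}\right) 1}{3} = \frac{1}{3} \left(- \frac{2}{7}\right) = - \frac{2}{21} \approx -0.095238$)
$j{\left(7,C \right)} - z = 7 \left(-16\right) - - \frac{2}{21} = -112 + \frac{2}{21} = - \frac{2350}{21}$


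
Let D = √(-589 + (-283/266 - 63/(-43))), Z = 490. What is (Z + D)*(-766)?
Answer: -375340 - 383*I*√77005111134/5719 ≈ -3.7534e+5 - 18584.0*I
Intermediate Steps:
D = I*√77005111134/11438 (D = √(-589 + (-283*1/266 - 63*(-1/43))) = √(-589 + (-283/266 + 63/43)) = √(-589 + 4589/11438) = √(-6732393/11438) = I*√77005111134/11438 ≈ 24.261*I)
(Z + D)*(-766) = (490 + I*√77005111134/11438)*(-766) = -375340 - 383*I*√77005111134/5719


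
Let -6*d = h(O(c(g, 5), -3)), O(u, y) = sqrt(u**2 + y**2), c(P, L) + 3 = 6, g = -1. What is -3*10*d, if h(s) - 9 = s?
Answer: 45 + 15*sqrt(2) ≈ 66.213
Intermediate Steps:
c(P, L) = 3 (c(P, L) = -3 + 6 = 3)
h(s) = 9 + s
d = -3/2 - sqrt(2)/2 (d = -(9 + sqrt(3**2 + (-3)**2))/6 = -(9 + sqrt(9 + 9))/6 = -(9 + sqrt(18))/6 = -(9 + 3*sqrt(2))/6 = -3/2 - sqrt(2)/2 ≈ -2.2071)
-3*10*d = -3*10*(-3/2 - sqrt(2)/2) = -30*(-3/2 - sqrt(2)/2) = -(-45 - 15*sqrt(2)) = 45 + 15*sqrt(2)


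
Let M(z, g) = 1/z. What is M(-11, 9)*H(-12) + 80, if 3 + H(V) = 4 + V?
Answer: 81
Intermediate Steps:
H(V) = 1 + V (H(V) = -3 + (4 + V) = 1 + V)
M(-11, 9)*H(-12) + 80 = (1 - 12)/(-11) + 80 = -1/11*(-11) + 80 = 1 + 80 = 81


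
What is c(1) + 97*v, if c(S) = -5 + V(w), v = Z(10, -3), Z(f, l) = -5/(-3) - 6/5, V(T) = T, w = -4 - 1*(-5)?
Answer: 619/15 ≈ 41.267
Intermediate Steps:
w = 1 (w = -4 + 5 = 1)
Z(f, l) = 7/15 (Z(f, l) = -5*(-1/3) - 6*1/5 = 5/3 - 6/5 = 7/15)
v = 7/15 ≈ 0.46667
c(S) = -4 (c(S) = -5 + 1 = -4)
c(1) + 97*v = -4 + 97*(7/15) = -4 + 679/15 = 619/15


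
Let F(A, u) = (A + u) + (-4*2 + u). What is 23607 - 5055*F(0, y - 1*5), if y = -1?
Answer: 124707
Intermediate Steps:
F(A, u) = -8 + A + 2*u (F(A, u) = (A + u) + (-8 + u) = -8 + A + 2*u)
23607 - 5055*F(0, y - 1*5) = 23607 - 5055*(-8 + 0 + 2*(-1 - 1*5)) = 23607 - 5055*(-8 + 0 + 2*(-1 - 5)) = 23607 - 5055*(-8 + 0 + 2*(-6)) = 23607 - 5055*(-8 + 0 - 12) = 23607 - 5055*(-20) = 23607 + 101100 = 124707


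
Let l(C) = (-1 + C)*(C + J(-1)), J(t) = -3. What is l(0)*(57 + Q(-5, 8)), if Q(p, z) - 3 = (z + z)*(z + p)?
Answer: 324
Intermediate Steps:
Q(p, z) = 3 + 2*z*(p + z) (Q(p, z) = 3 + (z + z)*(z + p) = 3 + (2*z)*(p + z) = 3 + 2*z*(p + z))
l(C) = (-1 + C)*(-3 + C) (l(C) = (-1 + C)*(C - 3) = (-1 + C)*(-3 + C))
l(0)*(57 + Q(-5, 8)) = (3 + 0² - 4*0)*(57 + (3 + 2*8² + 2*(-5)*8)) = (3 + 0 + 0)*(57 + (3 + 2*64 - 80)) = 3*(57 + (3 + 128 - 80)) = 3*(57 + 51) = 3*108 = 324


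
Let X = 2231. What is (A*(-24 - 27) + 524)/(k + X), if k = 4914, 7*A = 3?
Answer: 703/10003 ≈ 0.070279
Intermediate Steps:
A = 3/7 (A = (1/7)*3 = 3/7 ≈ 0.42857)
(A*(-24 - 27) + 524)/(k + X) = (3*(-24 - 27)/7 + 524)/(4914 + 2231) = ((3/7)*(-51) + 524)/7145 = (-153/7 + 524)*(1/7145) = (3515/7)*(1/7145) = 703/10003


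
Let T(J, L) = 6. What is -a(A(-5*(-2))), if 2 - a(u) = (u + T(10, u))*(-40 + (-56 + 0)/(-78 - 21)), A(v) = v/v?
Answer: -27526/99 ≈ -278.04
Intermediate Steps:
A(v) = 1
a(u) = 7874/33 + 3904*u/99 (a(u) = 2 - (u + 6)*(-40 + (-56 + 0)/(-78 - 21)) = 2 - (6 + u)*(-40 - 56/(-99)) = 2 - (6 + u)*(-40 - 56*(-1/99)) = 2 - (6 + u)*(-40 + 56/99) = 2 - (6 + u)*(-3904)/99 = 2 - (-7808/33 - 3904*u/99) = 2 + (7808/33 + 3904*u/99) = 7874/33 + 3904*u/99)
-a(A(-5*(-2))) = -(7874/33 + (3904/99)*1) = -(7874/33 + 3904/99) = -1*27526/99 = -27526/99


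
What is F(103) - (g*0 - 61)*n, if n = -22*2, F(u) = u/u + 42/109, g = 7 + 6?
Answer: -292405/109 ≈ -2682.6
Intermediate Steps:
g = 13
F(u) = 151/109 (F(u) = 1 + 42*(1/109) = 1 + 42/109 = 151/109)
n = -44
F(103) - (g*0 - 61)*n = 151/109 - (13*0 - 61)*(-44) = 151/109 - (0 - 61)*(-44) = 151/109 - (-61)*(-44) = 151/109 - 1*2684 = 151/109 - 2684 = -292405/109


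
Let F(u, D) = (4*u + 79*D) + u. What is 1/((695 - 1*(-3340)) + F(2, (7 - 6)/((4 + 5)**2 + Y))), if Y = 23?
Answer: 104/420759 ≈ 0.00024717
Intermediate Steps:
F(u, D) = 5*u + 79*D
1/((695 - 1*(-3340)) + F(2, (7 - 6)/((4 + 5)**2 + Y))) = 1/((695 - 1*(-3340)) + (5*2 + 79*((7 - 6)/((4 + 5)**2 + 23)))) = 1/((695 + 3340) + (10 + 79*(1/(9**2 + 23)))) = 1/(4035 + (10 + 79*(1/(81 + 23)))) = 1/(4035 + (10 + 79*(1/104))) = 1/(4035 + (10 + 79/104)) = 1/(4035 + 1119/104) = 1/(420759/104) = 104/420759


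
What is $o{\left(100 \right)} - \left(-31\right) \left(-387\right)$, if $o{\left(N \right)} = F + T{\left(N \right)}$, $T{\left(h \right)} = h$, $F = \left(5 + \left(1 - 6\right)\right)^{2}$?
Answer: $-11897$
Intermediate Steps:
$F = 0$ ($F = \left(5 + \left(1 - 6\right)\right)^{2} = \left(5 - 5\right)^{2} = 0^{2} = 0$)
$o{\left(N \right)} = N$ ($o{\left(N \right)} = 0 + N = N$)
$o{\left(100 \right)} - \left(-31\right) \left(-387\right) = 100 - \left(-31\right) \left(-387\right) = 100 - 11997 = -11897$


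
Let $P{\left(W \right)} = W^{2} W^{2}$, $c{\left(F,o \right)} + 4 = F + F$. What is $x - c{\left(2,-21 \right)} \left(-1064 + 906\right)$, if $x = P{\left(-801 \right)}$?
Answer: $411651843201$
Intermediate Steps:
$c{\left(F,o \right)} = -4 + 2 F$ ($c{\left(F,o \right)} = -4 + \left(F + F\right) = -4 + 2 F$)
$P{\left(W \right)} = W^{4}$
$x = 411651843201$ ($x = \left(-801\right)^{4} = 411651843201$)
$x - c{\left(2,-21 \right)} \left(-1064 + 906\right) = 411651843201 - \left(-4 + 2 \cdot 2\right) \left(-1064 + 906\right) = 411651843201 - \left(-4 + 4\right) \left(-158\right) = 411651843201 - 0 \left(-158\right) = 411651843201 - 0 = 411651843201 + 0 = 411651843201$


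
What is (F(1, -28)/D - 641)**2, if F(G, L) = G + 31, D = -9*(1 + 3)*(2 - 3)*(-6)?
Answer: 299670721/729 ≈ 4.1107e+5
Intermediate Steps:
D = -216 (D = -36*(-1)*(-6) = -9*(-4)*(-6) = 36*(-6) = -216)
F(G, L) = 31 + G
(F(1, -28)/D - 641)**2 = ((31 + 1)/(-216) - 641)**2 = (32*(-1/216) - 641)**2 = (-4/27 - 641)**2 = (-17311/27)**2 = 299670721/729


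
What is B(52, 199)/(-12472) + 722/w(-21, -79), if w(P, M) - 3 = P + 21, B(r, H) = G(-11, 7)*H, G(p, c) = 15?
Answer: 8995829/37416 ≈ 240.43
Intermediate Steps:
B(r, H) = 15*H
w(P, M) = 24 + P (w(P, M) = 3 + (P + 21) = 3 + (21 + P) = 24 + P)
B(52, 199)/(-12472) + 722/w(-21, -79) = (15*199)/(-12472) + 722/(24 - 21) = 2985*(-1/12472) + 722/3 = -2985/12472 + 722*(⅓) = -2985/12472 + 722/3 = 8995829/37416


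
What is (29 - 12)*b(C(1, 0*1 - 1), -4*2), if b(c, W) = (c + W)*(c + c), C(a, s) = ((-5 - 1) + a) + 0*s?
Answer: 2210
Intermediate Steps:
C(a, s) = -6 + a (C(a, s) = (-6 + a) + 0 = -6 + a)
b(c, W) = 2*c*(W + c) (b(c, W) = (W + c)*(2*c) = 2*c*(W + c))
(29 - 12)*b(C(1, 0*1 - 1), -4*2) = (29 - 12)*(2*(-6 + 1)*(-4*2 + (-6 + 1))) = 17*(2*(-5)*(-8 - 5)) = 17*(2*(-5)*(-13)) = 17*130 = 2210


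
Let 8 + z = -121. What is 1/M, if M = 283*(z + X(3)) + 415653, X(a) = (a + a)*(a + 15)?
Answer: 1/409710 ≈ 2.4407e-6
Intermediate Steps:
z = -129 (z = -8 - 121 = -129)
X(a) = 2*a*(15 + a) (X(a) = (2*a)*(15 + a) = 2*a*(15 + a))
M = 409710 (M = 283*(-129 + 2*3*(15 + 3)) + 415653 = 283*(-129 + 2*3*18) + 415653 = 283*(-129 + 108) + 415653 = 283*(-21) + 415653 = -5943 + 415653 = 409710)
1/M = 1/409710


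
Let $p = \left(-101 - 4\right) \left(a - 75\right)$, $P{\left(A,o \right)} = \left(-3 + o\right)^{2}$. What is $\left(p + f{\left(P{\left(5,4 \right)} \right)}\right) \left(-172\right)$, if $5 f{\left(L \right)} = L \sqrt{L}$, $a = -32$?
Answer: $- \frac{9662272}{5} \approx -1.9325 \cdot 10^{6}$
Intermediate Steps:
$f{\left(L \right)} = \frac{L^{\frac{3}{2}}}{5}$ ($f{\left(L \right)} = \frac{L \sqrt{L}}{5} = \frac{L^{\frac{3}{2}}}{5}$)
$p = 11235$ ($p = \left(-101 - 4\right) \left(-32 - 75\right) = \left(-105\right) \left(-107\right) = 11235$)
$\left(p + f{\left(P{\left(5,4 \right)} \right)}\right) \left(-172\right) = \left(11235 + \frac{\left(\left(-3 + 4\right)^{2}\right)^{\frac{3}{2}}}{5}\right) \left(-172\right) = \left(11235 + \frac{\left(1^{2}\right)^{\frac{3}{2}}}{5}\right) \left(-172\right) = \left(11235 + \frac{1^{\frac{3}{2}}}{5}\right) \left(-172\right) = \left(11235 + \frac{1}{5} \cdot 1\right) \left(-172\right) = \left(11235 + \frac{1}{5}\right) \left(-172\right) = \frac{56176}{5} \left(-172\right) = - \frac{9662272}{5}$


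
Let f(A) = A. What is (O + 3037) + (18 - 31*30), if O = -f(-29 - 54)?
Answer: 2208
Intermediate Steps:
O = 83 (O = -(-29 - 54) = -1*(-83) = 83)
(O + 3037) + (18 - 31*30) = (83 + 3037) + (18 - 31*30) = 3120 + (18 - 930) = 3120 - 912 = 2208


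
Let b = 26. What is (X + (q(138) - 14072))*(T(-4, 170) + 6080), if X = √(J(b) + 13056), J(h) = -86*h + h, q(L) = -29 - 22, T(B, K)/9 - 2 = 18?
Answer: -88409980 + 6260*√10846 ≈ -8.7758e+7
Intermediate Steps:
T(B, K) = 180 (T(B, K) = 18 + 9*18 = 18 + 162 = 180)
q(L) = -51
J(h) = -85*h
X = √10846 (X = √(-85*26 + 13056) = √(-2210 + 13056) = √10846 ≈ 104.14)
(X + (q(138) - 14072))*(T(-4, 170) + 6080) = (√10846 + (-51 - 14072))*(180 + 6080) = (√10846 - 14123)*6260 = (-14123 + √10846)*6260 = -88409980 + 6260*√10846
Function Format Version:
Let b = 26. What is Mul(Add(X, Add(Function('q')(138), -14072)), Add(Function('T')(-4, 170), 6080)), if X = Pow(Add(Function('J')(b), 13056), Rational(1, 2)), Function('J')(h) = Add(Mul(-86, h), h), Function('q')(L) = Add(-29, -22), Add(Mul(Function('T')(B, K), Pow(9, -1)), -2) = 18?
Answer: Add(-88409980, Mul(6260, Pow(10846, Rational(1, 2)))) ≈ -8.7758e+7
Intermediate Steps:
Function('T')(B, K) = 180 (Function('T')(B, K) = Add(18, Mul(9, 18)) = Add(18, 162) = 180)
Function('q')(L) = -51
Function('J')(h) = Mul(-85, h)
X = Pow(10846, Rational(1, 2)) (X = Pow(Add(Mul(-85, 26), 13056), Rational(1, 2)) = Pow(Add(-2210, 13056), Rational(1, 2)) = Pow(10846, Rational(1, 2)) ≈ 104.14)
Mul(Add(X, Add(Function('q')(138), -14072)), Add(Function('T')(-4, 170), 6080)) = Mul(Add(Pow(10846, Rational(1, 2)), Add(-51, -14072)), Add(180, 6080)) = Mul(Add(Pow(10846, Rational(1, 2)), -14123), 6260) = Mul(Add(-14123, Pow(10846, Rational(1, 2))), 6260) = Add(-88409980, Mul(6260, Pow(10846, Rational(1, 2))))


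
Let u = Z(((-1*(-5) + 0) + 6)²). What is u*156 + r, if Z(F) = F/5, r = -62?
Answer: 18566/5 ≈ 3713.2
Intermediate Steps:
Z(F) = F/5 (Z(F) = F*(⅕) = F/5)
u = 121/5 (u = ((-1*(-5) + 0) + 6)²/5 = ((5 + 0) + 6)²/5 = (5 + 6)²/5 = (⅕)*11² = (⅕)*121 = 121/5 ≈ 24.200)
u*156 + r = (121/5)*156 - 62 = 18876/5 - 62 = 18566/5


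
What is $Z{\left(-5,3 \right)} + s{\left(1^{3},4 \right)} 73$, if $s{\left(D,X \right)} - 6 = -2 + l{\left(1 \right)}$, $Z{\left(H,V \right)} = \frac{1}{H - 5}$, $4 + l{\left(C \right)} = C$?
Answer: $\frac{729}{10} \approx 72.9$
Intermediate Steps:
$l{\left(C \right)} = -4 + C$
$Z{\left(H,V \right)} = \frac{1}{-5 + H}$
$s{\left(D,X \right)} = 1$ ($s{\left(D,X \right)} = 6 + \left(-2 + \left(-4 + 1\right)\right) = 6 - 5 = 1$)
$Z{\left(-5,3 \right)} + s{\left(1^{3},4 \right)} 73 = \frac{1}{-5 - 5} + 1 \cdot 73 = \frac{1}{-10} + 73 = - \frac{1}{10} + 73 = \frac{729}{10}$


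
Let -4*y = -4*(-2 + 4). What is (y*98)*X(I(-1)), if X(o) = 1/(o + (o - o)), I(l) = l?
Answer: -196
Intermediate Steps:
X(o) = 1/o (X(o) = 1/(o + 0) = 1/o)
y = 2 (y = -(-1)*(-2 + 4) = -(-1)*2 = -1/4*(-8) = 2)
(y*98)*X(I(-1)) = (2*98)/(-1) = 196*(-1) = -196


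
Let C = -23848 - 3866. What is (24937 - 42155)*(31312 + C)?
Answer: -61950364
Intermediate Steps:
C = -27714
(24937 - 42155)*(31312 + C) = (24937 - 42155)*(31312 - 27714) = -17218*3598 = -61950364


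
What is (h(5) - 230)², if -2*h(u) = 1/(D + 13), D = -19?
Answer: 7612081/144 ≈ 52862.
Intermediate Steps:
h(u) = 1/12 (h(u) = -1/(2*(-19 + 13)) = -½/(-6) = -½*(-⅙) = 1/12)
(h(5) - 230)² = (1/12 - 230)² = (-2759/12)² = 7612081/144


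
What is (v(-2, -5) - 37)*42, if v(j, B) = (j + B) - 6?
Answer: -2100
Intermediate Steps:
v(j, B) = -6 + B + j (v(j, B) = (B + j) - 6 = -6 + B + j)
(v(-2, -5) - 37)*42 = ((-6 - 5 - 2) - 37)*42 = (-13 - 37)*42 = -50*42 = -2100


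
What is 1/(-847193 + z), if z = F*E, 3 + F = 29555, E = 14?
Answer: -1/433465 ≈ -2.3070e-6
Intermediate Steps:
F = 29552 (F = -3 + 29555 = 29552)
z = 413728 (z = 29552*14 = 413728)
1/(-847193 + z) = 1/(-847193 + 413728) = 1/(-433465) = -1/433465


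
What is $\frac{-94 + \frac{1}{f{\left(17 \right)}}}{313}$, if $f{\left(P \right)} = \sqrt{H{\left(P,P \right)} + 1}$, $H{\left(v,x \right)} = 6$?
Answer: $- \frac{94}{313} + \frac{\sqrt{7}}{2191} \approx -0.29911$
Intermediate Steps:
$f{\left(P \right)} = \sqrt{7}$ ($f{\left(P \right)} = \sqrt{6 + 1} = \sqrt{7}$)
$\frac{-94 + \frac{1}{f{\left(17 \right)}}}{313} = \frac{-94 + \frac{1}{\sqrt{7}}}{313} = \frac{-94 + \frac{\sqrt{7}}{7}}{313} = - \frac{94}{313} + \frac{\sqrt{7}}{2191}$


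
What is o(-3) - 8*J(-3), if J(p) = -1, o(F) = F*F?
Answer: 17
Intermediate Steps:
o(F) = F²
o(-3) - 8*J(-3) = (-3)² - 8*(-1) = 9 + 8 = 17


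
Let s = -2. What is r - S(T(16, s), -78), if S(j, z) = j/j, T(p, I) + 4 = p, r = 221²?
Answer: 48840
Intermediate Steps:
r = 48841
T(p, I) = -4 + p
S(j, z) = 1
r - S(T(16, s), -78) = 48841 - 1*1 = 48841 - 1 = 48840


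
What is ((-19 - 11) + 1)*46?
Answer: -1334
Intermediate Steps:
((-19 - 11) + 1)*46 = (-30 + 1)*46 = -29*46 = -1334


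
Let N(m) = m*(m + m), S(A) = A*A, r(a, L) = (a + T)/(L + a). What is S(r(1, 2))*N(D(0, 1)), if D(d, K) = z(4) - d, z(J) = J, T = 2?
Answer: 32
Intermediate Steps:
D(d, K) = 4 - d
r(a, L) = (2 + a)/(L + a) (r(a, L) = (a + 2)/(L + a) = (2 + a)/(L + a))
S(A) = A²
N(m) = 2*m² (N(m) = m*(2*m) = 2*m²)
S(r(1, 2))*N(D(0, 1)) = ((2 + 1)/(2 + 1))²*(2*(4 - 1*0)²) = (3/3)²*(2*(4 + 0)²) = ((⅓)*3)²*(2*4²) = 1²*(2*16) = 1*32 = 32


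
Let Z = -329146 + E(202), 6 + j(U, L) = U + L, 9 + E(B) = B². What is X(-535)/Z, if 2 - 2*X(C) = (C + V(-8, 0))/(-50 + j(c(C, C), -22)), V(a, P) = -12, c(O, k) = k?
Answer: -97/50502618 ≈ -1.9207e-6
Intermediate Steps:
E(B) = -9 + B²
j(U, L) = -6 + L + U (j(U, L) = -6 + (U + L) = -6 + (L + U) = -6 + L + U)
X(C) = 1 - (-12 + C)/(2*(-78 + C)) (X(C) = 1 - (C - 12)/(2*(-50 + (-6 - 22 + C))) = 1 - (-12 + C)/(2*(-50 + (-28 + C))) = 1 - (-12 + C)/(2*(-78 + C)))
Z = -288351 (Z = -329146 + (-9 + 202²) = -329146 + (-9 + 40804) = -329146 + 40795 = -288351)
X(-535)/Z = ((-144 - 535)/(2*(-78 - 535)))/(-288351) = ((½)*(-679)/(-613))*(-1/288351) = ((½)*(-1/613)*(-679))*(-1/288351) = (679/1226)*(-1/288351) = -97/50502618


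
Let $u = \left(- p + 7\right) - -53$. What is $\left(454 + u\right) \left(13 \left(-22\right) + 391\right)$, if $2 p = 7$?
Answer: $\frac{107205}{2} \approx 53603.0$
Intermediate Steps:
$p = \frac{7}{2}$ ($p = \frac{1}{2} \cdot 7 = \frac{7}{2} \approx 3.5$)
$u = \frac{113}{2}$ ($u = \left(\left(-1\right) \frac{7}{2} + 7\right) - -53 = \left(- \frac{7}{2} + 7\right) + 53 = \frac{7}{2} + 53 = \frac{113}{2} \approx 56.5$)
$\left(454 + u\right) \left(13 \left(-22\right) + 391\right) = \left(454 + \frac{113}{2}\right) \left(13 \left(-22\right) + 391\right) = \frac{1021 \left(-286 + 391\right)}{2} = \frac{1021}{2} \cdot 105 = \frac{107205}{2}$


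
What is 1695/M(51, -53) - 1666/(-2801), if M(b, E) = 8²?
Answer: 4854319/179264 ≈ 27.079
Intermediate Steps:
M(b, E) = 64
1695/M(51, -53) - 1666/(-2801) = 1695/64 - 1666/(-2801) = 1695*(1/64) - 1666*(-1/2801) = 1695/64 + 1666/2801 = 4854319/179264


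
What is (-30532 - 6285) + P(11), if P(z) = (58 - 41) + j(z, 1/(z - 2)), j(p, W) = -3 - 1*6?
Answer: -36809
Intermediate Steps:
j(p, W) = -9 (j(p, W) = -3 - 6 = -9)
P(z) = 8 (P(z) = (58 - 41) - 9 = 17 - 9 = 8)
(-30532 - 6285) + P(11) = (-30532 - 6285) + 8 = -36817 + 8 = -36809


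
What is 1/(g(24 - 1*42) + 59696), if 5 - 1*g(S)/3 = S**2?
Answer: 1/58739 ≈ 1.7024e-5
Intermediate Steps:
g(S) = 15 - 3*S**2
1/(g(24 - 1*42) + 59696) = 1/((15 - 3*(24 - 1*42)**2) + 59696) = 1/((15 - 3*(24 - 42)**2) + 59696) = 1/((15 - 3*(-18)**2) + 59696) = 1/((15 - 3*324) + 59696) = 1/((15 - 972) + 59696) = 1/(-957 + 59696) = 1/58739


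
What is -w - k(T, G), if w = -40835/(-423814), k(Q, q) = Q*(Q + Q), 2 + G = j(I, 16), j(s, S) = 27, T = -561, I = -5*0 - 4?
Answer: -266766372623/423814 ≈ -6.2944e+5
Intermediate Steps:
I = -4 (I = 0 - 4 = -4)
G = 25 (G = -2 + 27 = 25)
k(Q, q) = 2*Q**2 (k(Q, q) = Q*(2*Q) = 2*Q**2)
w = 40835/423814 (w = -40835*(-1/423814) = 40835/423814 ≈ 0.096351)
-w - k(T, G) = -1*40835/423814 - 2*(-561)**2 = -40835/423814 - 2*314721 = -40835/423814 - 1*629442 = -40835/423814 - 629442 = -266766372623/423814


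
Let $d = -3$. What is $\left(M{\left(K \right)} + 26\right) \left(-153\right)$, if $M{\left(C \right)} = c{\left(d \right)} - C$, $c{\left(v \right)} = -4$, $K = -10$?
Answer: $-4896$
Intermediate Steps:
$M{\left(C \right)} = -4 - C$
$\left(M{\left(K \right)} + 26\right) \left(-153\right) = \left(\left(-4 - -10\right) + 26\right) \left(-153\right) = \left(\left(-4 + 10\right) + 26\right) \left(-153\right) = \left(6 + 26\right) \left(-153\right) = 32 \left(-153\right) = -4896$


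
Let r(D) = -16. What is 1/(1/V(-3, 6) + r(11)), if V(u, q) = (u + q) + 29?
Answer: -32/511 ≈ -0.062622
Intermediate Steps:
V(u, q) = 29 + q + u (V(u, q) = (q + u) + 29 = 29 + q + u)
1/(1/V(-3, 6) + r(11)) = 1/(1/(29 + 6 - 3) - 16) = 1/(1/32 - 16) = 1/(-511/32) = -32/511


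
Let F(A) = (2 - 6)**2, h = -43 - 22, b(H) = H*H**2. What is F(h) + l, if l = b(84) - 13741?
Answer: 578979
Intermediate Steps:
b(H) = H**3
h = -65
l = 578963 (l = 84**3 - 13741 = 592704 - 13741 = 578963)
F(A) = 16 (F(A) = (-4)**2 = 16)
F(h) + l = 16 + 578963 = 578979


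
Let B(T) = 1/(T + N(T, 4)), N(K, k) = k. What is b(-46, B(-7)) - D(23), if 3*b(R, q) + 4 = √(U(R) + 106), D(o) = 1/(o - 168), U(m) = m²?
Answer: -577/435 + √2222/3 ≈ 14.386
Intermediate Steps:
D(o) = 1/(-168 + o)
B(T) = 1/(4 + T) (B(T) = 1/(T + 4) = 1/(4 + T))
b(R, q) = -4/3 + √(106 + R²)/3 (b(R, q) = -4/3 + √(R² + 106)/3 = -4/3 + √(106 + R²)/3)
b(-46, B(-7)) - D(23) = (-4/3 + √(106 + (-46)²)/3) - 1/(-168 + 23) = (-4/3 + √(106 + 2116)/3) - 1/(-145) = (-4/3 + √2222/3) - 1*(-1/145) = (-4/3 + √2222/3) + 1/145 = -577/435 + √2222/3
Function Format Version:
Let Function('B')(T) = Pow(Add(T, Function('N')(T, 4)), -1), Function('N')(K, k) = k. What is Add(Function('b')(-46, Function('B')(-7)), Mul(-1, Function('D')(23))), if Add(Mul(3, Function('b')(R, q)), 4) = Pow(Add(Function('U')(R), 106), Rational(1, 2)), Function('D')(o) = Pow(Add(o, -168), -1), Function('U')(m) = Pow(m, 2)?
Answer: Add(Rational(-577, 435), Mul(Rational(1, 3), Pow(2222, Rational(1, 2)))) ≈ 14.386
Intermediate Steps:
Function('D')(o) = Pow(Add(-168, o), -1)
Function('B')(T) = Pow(Add(4, T), -1) (Function('B')(T) = Pow(Add(T, 4), -1) = Pow(Add(4, T), -1))
Function('b')(R, q) = Add(Rational(-4, 3), Mul(Rational(1, 3), Pow(Add(106, Pow(R, 2)), Rational(1, 2)))) (Function('b')(R, q) = Add(Rational(-4, 3), Mul(Rational(1, 3), Pow(Add(Pow(R, 2), 106), Rational(1, 2)))) = Add(Rational(-4, 3), Mul(Rational(1, 3), Pow(Add(106, Pow(R, 2)), Rational(1, 2)))))
Add(Function('b')(-46, Function('B')(-7)), Mul(-1, Function('D')(23))) = Add(Add(Rational(-4, 3), Mul(Rational(1, 3), Pow(Add(106, Pow(-46, 2)), Rational(1, 2)))), Mul(-1, Pow(Add(-168, 23), -1))) = Add(Add(Rational(-4, 3), Mul(Rational(1, 3), Pow(Add(106, 2116), Rational(1, 2)))), Mul(-1, Pow(-145, -1))) = Add(Add(Rational(-4, 3), Mul(Rational(1, 3), Pow(2222, Rational(1, 2)))), Mul(-1, Rational(-1, 145))) = Add(Add(Rational(-4, 3), Mul(Rational(1, 3), Pow(2222, Rational(1, 2)))), Rational(1, 145)) = Add(Rational(-577, 435), Mul(Rational(1, 3), Pow(2222, Rational(1, 2))))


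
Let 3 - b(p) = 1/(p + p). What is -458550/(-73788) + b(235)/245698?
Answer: 4412714031691/710074590940 ≈ 6.2144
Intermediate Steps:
b(p) = 3 - 1/(2*p) (b(p) = 3 - 1/(p + p) = 3 - 1/(2*p))
-458550/(-73788) + b(235)/245698 = -458550/(-73788) + (3 - 1/2/235)/245698 = -458550*(-1/73788) + (3 - 1/2*1/235)*(1/245698) = 76425/12298 + (3 - 1/470)*(1/245698) = 76425/12298 + (1409/470)*(1/245698) = 76425/12298 + 1409/115478060 = 4412714031691/710074590940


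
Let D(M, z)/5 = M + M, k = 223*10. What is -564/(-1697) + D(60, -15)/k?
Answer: 227592/378431 ≈ 0.60141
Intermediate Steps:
k = 2230
D(M, z) = 10*M (D(M, z) = 5*(M + M) = 5*(2*M) = 10*M)
-564/(-1697) + D(60, -15)/k = -564/(-1697) + (10*60)/2230 = -564*(-1/1697) + 600*(1/2230) = 564/1697 + 60/223 = 227592/378431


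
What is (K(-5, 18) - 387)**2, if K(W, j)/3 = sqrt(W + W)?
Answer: 149679 - 2322*I*sqrt(10) ≈ 1.4968e+5 - 7342.8*I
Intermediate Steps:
K(W, j) = 3*sqrt(2)*sqrt(W) (K(W, j) = 3*sqrt(W + W) = 3*sqrt(2*W) = 3*(sqrt(2)*sqrt(W)) = 3*sqrt(2)*sqrt(W))
(K(-5, 18) - 387)**2 = (3*sqrt(2)*sqrt(-5) - 387)**2 = (3*sqrt(2)*(I*sqrt(5)) - 387)**2 = (3*I*sqrt(10) - 387)**2 = (-387 + 3*I*sqrt(10))**2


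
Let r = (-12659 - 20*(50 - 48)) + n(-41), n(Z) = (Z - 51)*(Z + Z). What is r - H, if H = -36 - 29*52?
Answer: -3611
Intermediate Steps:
n(Z) = 2*Z*(-51 + Z) (n(Z) = (-51 + Z)*(2*Z) = 2*Z*(-51 + Z))
H = -1544 (H = -36 - 1508 = -1544)
r = -5155 (r = (-12659 - 20*(50 - 48)) + 2*(-41)*(-51 - 41) = (-12659 - 20*2) + 2*(-41)*(-92) = (-12659 - 40) + 7544 = -12699 + 7544 = -5155)
r - H = -5155 - 1*(-1544) = -5155 + 1544 = -3611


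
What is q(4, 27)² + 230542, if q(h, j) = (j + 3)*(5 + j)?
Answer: 1152142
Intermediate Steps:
q(h, j) = (3 + j)*(5 + j)
q(4, 27)² + 230542 = (15 + 27² + 8*27)² + 230542 = (15 + 729 + 216)² + 230542 = 960² + 230542 = 921600 + 230542 = 1152142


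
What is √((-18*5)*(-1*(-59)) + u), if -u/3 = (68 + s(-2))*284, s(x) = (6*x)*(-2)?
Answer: I*√83694 ≈ 289.3*I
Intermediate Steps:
s(x) = -12*x
u = -78384 (u = -3*(68 - 12*(-2))*284 = -3*(68 + 24)*284 = -276*284 = -3*26128 = -78384)
√((-18*5)*(-1*(-59)) + u) = √((-18*5)*(-1*(-59)) - 78384) = √(-90*59 - 78384) = √(-5310 - 78384) = √(-83694) = I*√83694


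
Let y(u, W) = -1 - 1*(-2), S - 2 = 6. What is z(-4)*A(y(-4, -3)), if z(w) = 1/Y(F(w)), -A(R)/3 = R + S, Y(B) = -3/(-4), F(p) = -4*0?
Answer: -36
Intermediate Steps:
S = 8 (S = 2 + 6 = 8)
F(p) = 0
Y(B) = ¾ (Y(B) = -3*(-¼) = ¾)
y(u, W) = 1 (y(u, W) = -1 + 2 = 1)
A(R) = -24 - 3*R (A(R) = -3*(R + 8) = -3*(8 + R) = -24 - 3*R)
z(w) = 4/3 (z(w) = 1/(¾) = 4/3)
z(-4)*A(y(-4, -3)) = 4*(-24 - 3*1)/3 = 4*(-24 - 3)/3 = (4/3)*(-27) = -36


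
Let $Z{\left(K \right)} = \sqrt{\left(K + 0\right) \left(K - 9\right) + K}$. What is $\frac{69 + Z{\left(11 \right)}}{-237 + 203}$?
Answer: $- \frac{69}{34} - \frac{\sqrt{33}}{34} \approx -2.1984$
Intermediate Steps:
$Z{\left(K \right)} = \sqrt{K + K \left(-9 + K\right)}$ ($Z{\left(K \right)} = \sqrt{K \left(-9 + K\right) + K} = \sqrt{K + K \left(-9 + K\right)}$)
$\frac{69 + Z{\left(11 \right)}}{-237 + 203} = \frac{69 + \sqrt{11 \left(-8 + 11\right)}}{-237 + 203} = \frac{69 + \sqrt{11 \cdot 3}}{-34} = \left(69 + \sqrt{33}\right) \left(- \frac{1}{34}\right) = - \frac{69}{34} - \frac{\sqrt{33}}{34}$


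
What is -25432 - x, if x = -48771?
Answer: 23339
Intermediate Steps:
-25432 - x = -25432 - 1*(-48771) = -25432 + 48771 = 23339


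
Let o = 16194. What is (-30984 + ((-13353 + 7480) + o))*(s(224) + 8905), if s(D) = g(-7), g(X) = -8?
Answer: -183838711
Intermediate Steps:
s(D) = -8
(-30984 + ((-13353 + 7480) + o))*(s(224) + 8905) = (-30984 + ((-13353 + 7480) + 16194))*(-8 + 8905) = (-30984 + (-5873 + 16194))*8897 = (-30984 + 10321)*8897 = -20663*8897 = -183838711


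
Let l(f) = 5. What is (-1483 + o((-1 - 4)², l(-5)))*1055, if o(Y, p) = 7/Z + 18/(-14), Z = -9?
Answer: -98704745/63 ≈ -1.5667e+6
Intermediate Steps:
o(Y, p) = -130/63 (o(Y, p) = 7/(-9) + 18/(-14) = 7*(-⅑) + 18*(-1/14) = -7/9 - 9/7 = -130/63)
(-1483 + o((-1 - 4)², l(-5)))*1055 = (-1483 - 130/63)*1055 = -93559/63*1055 = -98704745/63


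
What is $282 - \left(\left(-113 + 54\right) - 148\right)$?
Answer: $489$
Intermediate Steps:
$282 - \left(\left(-113 + 54\right) - 148\right) = 282 - \left(-59 - 148\right) = 282 - -207 = 282 + 207 = 489$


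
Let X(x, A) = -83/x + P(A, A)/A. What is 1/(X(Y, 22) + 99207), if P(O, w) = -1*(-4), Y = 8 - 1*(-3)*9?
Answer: 385/38193852 ≈ 1.0080e-5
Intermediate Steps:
Y = 35 (Y = 8 + 3*9 = 8 + 27 = 35)
P(O, w) = 4
X(x, A) = -83/x + 4/A
1/(X(Y, 22) + 99207) = 1/((-83/35 + 4/22) + 99207) = 1/((-83*1/35 + 4*(1/22)) + 99207) = 1/((-83/35 + 2/11) + 99207) = 1/(-843/385 + 99207) = 1/(38193852/385) = 385/38193852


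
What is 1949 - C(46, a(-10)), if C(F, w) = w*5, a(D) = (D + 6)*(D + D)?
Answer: 1549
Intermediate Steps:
a(D) = 2*D*(6 + D) (a(D) = (6 + D)*(2*D) = 2*D*(6 + D))
C(F, w) = 5*w
1949 - C(46, a(-10)) = 1949 - 5*2*(-10)*(6 - 10) = 1949 - 5*2*(-10)*(-4) = 1949 - 5*80 = 1949 - 1*400 = 1949 - 400 = 1549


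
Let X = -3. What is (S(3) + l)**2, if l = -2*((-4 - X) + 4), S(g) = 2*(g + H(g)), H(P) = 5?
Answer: 100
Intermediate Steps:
S(g) = 10 + 2*g (S(g) = 2*(g + 5) = 2*(5 + g) = 10 + 2*g)
l = -6 (l = -2*((-4 - 1*(-3)) + 4) = -2*((-4 + 3) + 4) = -2*(-1 + 4) = -2*3 = -6)
(S(3) + l)**2 = ((10 + 2*3) - 6)**2 = ((10 + 6) - 6)**2 = (16 - 6)**2 = 10**2 = 100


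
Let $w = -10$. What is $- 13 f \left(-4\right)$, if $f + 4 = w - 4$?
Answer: $-936$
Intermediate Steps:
$f = -18$ ($f = -4 - 14 = -18$)
$- 13 f \left(-4\right) = \left(-13\right) \left(-18\right) \left(-4\right) = 234 \left(-4\right) = -936$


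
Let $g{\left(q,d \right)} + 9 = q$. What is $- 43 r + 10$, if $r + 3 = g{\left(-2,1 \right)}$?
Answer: $612$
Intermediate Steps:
$g{\left(q,d \right)} = -9 + q$
$r = -14$ ($r = -3 - 11 = -14$)
$- 43 r + 10 = \left(-43\right) \left(-14\right) + 10 = 602 + 10 = 612$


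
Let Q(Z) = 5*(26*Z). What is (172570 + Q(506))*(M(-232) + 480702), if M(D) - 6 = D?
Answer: 114521454600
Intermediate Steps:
M(D) = 6 + D
Q(Z) = 130*Z
(172570 + Q(506))*(M(-232) + 480702) = (172570 + 130*506)*((6 - 232) + 480702) = (172570 + 65780)*(-226 + 480702) = 238350*480476 = 114521454600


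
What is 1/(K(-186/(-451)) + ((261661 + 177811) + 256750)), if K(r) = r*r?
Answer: 203401/141612285618 ≈ 1.4363e-6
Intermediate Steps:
K(r) = r**2
1/(K(-186/(-451)) + ((261661 + 177811) + 256750)) = 1/((-186/(-451))**2 + ((261661 + 177811) + 256750)) = 1/((-186*(-1/451))**2 + (439472 + 256750)) = 1/((186/451)**2 + 696222) = 1/(34596/203401 + 696222) = 1/(141612285618/203401) = 203401/141612285618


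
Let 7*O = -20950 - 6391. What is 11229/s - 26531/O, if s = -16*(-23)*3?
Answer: 170681219/10061488 ≈ 16.964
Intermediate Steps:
s = 1104 (s = 368*3 = 1104)
O = -27341/7 (O = (-20950 - 6391)/7 = (⅐)*(-27341) = -27341/7 ≈ -3905.9)
11229/s - 26531/O = 11229/1104 - 26531/(-27341/7) = 11229*(1/1104) - 26531*(-7/27341) = 3743/368 + 185717/27341 = 170681219/10061488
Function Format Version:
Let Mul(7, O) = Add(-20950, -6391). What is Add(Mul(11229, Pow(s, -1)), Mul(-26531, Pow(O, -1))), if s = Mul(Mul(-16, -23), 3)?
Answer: Rational(170681219, 10061488) ≈ 16.964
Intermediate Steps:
s = 1104 (s = Mul(368, 3) = 1104)
O = Rational(-27341, 7) (O = Mul(Rational(1, 7), Add(-20950, -6391)) = Mul(Rational(1, 7), -27341) = Rational(-27341, 7) ≈ -3905.9)
Add(Mul(11229, Pow(s, -1)), Mul(-26531, Pow(O, -1))) = Add(Mul(11229, Pow(1104, -1)), Mul(-26531, Pow(Rational(-27341, 7), -1))) = Add(Mul(11229, Rational(1, 1104)), Mul(-26531, Rational(-7, 27341))) = Add(Rational(3743, 368), Rational(185717, 27341)) = Rational(170681219, 10061488)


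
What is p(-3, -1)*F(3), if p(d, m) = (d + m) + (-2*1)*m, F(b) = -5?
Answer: 10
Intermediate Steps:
p(d, m) = d - m (p(d, m) = (d + m) - 2*m = d - m)
p(-3, -1)*F(3) = (-3 - 1*(-1))*(-5) = (-3 + 1)*(-5) = -2*(-5) = 10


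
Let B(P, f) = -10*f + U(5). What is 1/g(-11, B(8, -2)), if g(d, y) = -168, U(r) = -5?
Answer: -1/168 ≈ -0.0059524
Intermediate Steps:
B(P, f) = -5 - 10*f (B(P, f) = -10*f - 5 = -5 - 10*f)
1/g(-11, B(8, -2)) = 1/(-168) = -1/168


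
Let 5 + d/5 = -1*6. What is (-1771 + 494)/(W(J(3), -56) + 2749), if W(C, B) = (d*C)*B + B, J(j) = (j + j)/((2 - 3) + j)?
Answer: -1277/11933 ≈ -0.10701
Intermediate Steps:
d = -55 (d = -25 + 5*(-1*6) = -25 + 5*(-6) = -25 - 30 = -55)
J(j) = 2*j/(-1 + j) (J(j) = (2*j)/(-1 + j) = 2*j/(-1 + j))
W(C, B) = B - 55*B*C (W(C, B) = (-55*C)*B + B = -55*B*C + B = B - 55*B*C)
(-1771 + 494)/(W(J(3), -56) + 2749) = (-1771 + 494)/(-56*(1 - 110*3/(-1 + 3)) + 2749) = -1277/(-56*(1 - 110*3/2) + 2749) = -1277/(-56*(1 - 55*3) + 2749) = -1277/(-56*(1 - 165) + 2749) = -1277/(-56*(-164) + 2749) = -1277/(9184 + 2749) = -1277/11933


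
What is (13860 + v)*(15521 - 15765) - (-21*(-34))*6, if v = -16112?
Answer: 545204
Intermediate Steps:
(13860 + v)*(15521 - 15765) - (-21*(-34))*6 = (13860 - 16112)*(15521 - 15765) - (-21*(-34))*6 = -2252*(-244) - 714*6 = 549488 - 1*4284 = 549488 - 4284 = 545204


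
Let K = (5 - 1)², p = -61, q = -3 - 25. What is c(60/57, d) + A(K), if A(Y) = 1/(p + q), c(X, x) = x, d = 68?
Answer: 6051/89 ≈ 67.989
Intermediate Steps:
q = -28
K = 16 (K = 4² = 16)
A(Y) = -1/89 (A(Y) = 1/(-61 - 28) = 1/(-89) = -1/89)
c(60/57, d) + A(K) = 68 - 1/89 = 6051/89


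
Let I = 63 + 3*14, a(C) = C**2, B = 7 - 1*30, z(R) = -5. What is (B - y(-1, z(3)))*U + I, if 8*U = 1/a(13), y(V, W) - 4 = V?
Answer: 5459/52 ≈ 104.98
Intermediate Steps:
y(V, W) = 4 + V
B = -23 (B = 7 - 30 = -23)
U = 1/1352 (U = 1/(8*(13**2)) = (1/8)/169 = (1/8)*(1/169) = 1/1352 ≈ 0.00073965)
I = 105 (I = 63 + 42 = 105)
(B - y(-1, z(3)))*U + I = (-23 - (4 - 1))*(1/1352) + 105 = (-23 - 1*3)*(1/1352) + 105 = (-23 - 3)*(1/1352) + 105 = -26*1/1352 + 105 = -1/52 + 105 = 5459/52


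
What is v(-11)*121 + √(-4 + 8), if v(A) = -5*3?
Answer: -1813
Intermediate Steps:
v(A) = -15
v(-11)*121 + √(-4 + 8) = -15*121 + √(-4 + 8) = -1815 + √4 = -1815 + 2 = -1813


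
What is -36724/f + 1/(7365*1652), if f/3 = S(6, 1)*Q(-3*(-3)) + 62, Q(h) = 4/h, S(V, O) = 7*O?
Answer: -670230259987/3564925140 ≈ -188.01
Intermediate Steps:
f = 586/3 (f = 3*((7*1)*(4/((-3*(-3)))) + 62) = 3*(7*(4/9) + 62) = 3*(28/9 + 62) = 3*(586/9) = 586/3 ≈ 195.33)
-36724/f + 1/(7365*1652) = -36724/586/3 + 1/(7365*1652) = -36724*3/586 + (1/7365)*(1/1652) = -55086/293 + 1/12166980 = -670230259987/3564925140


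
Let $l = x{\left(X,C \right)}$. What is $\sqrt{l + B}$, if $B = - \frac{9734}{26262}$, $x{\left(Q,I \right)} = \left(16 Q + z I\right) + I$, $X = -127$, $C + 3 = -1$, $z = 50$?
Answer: $\frac{i \sqrt{42844677397}}{4377} \approx 47.29 i$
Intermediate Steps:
$C = -4$ ($C = -3 - 1 = -4$)
$x{\left(Q,I \right)} = 16 Q + 51 I$ ($x{\left(Q,I \right)} = \left(16 Q + 50 I\right) + I = 16 Q + 51 I$)
$B = - \frac{4867}{13131}$ ($B = \left(-9734\right) \frac{1}{26262} = - \frac{4867}{13131} \approx -0.37065$)
$l = -2236$ ($l = 16 \left(-127\right) + 51 \left(-4\right) = -2032 - 204 = -2236$)
$\sqrt{l + B} = \sqrt{-2236 - \frac{4867}{13131}} = \sqrt{- \frac{29365783}{13131}} = \frac{i \sqrt{42844677397}}{4377}$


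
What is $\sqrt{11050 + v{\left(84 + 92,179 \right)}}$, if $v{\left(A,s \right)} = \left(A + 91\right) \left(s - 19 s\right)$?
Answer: $2 i \sqrt{212306} \approx 921.53 i$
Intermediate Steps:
$v{\left(A,s \right)} = - 18 s \left(91 + A\right)$ ($v{\left(A,s \right)} = \left(91 + A\right) \left(- 18 s\right) = - 18 s \left(91 + A\right)$)
$\sqrt{11050 + v{\left(84 + 92,179 \right)}} = \sqrt{11050 - 3222 \left(91 + \left(84 + 92\right)\right)} = \sqrt{11050 - 3222 \left(91 + 176\right)} = \sqrt{11050 - 3222 \cdot 267} = \sqrt{11050 - 860274} = \sqrt{-849224} = 2 i \sqrt{212306}$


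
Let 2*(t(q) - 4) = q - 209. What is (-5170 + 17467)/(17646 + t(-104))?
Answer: 24594/34987 ≈ 0.70295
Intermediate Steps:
t(q) = -201/2 + q/2 (t(q) = 4 + (q - 209)/2 = 4 + (-209 + q)/2 = 4 + (-209/2 + q/2) = -201/2 + q/2)
(-5170 + 17467)/(17646 + t(-104)) = (-5170 + 17467)/(17646 + (-201/2 + (½)*(-104))) = 12297/(17646 + (-201/2 - 52)) = 12297/(17646 - 305/2) = 12297/(34987/2) = 12297*(2/34987) = 24594/34987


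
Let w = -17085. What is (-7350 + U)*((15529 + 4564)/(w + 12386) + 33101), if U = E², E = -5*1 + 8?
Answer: -1141683375546/4699 ≈ -2.4296e+8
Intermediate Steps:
E = 3 (E = -5 + 8 = 3)
U = 9 (U = 3² = 9)
(-7350 + U)*((15529 + 4564)/(w + 12386) + 33101) = (-7350 + 9)*((15529 + 4564)/(-17085 + 12386) + 33101) = -7341*(20093/(-4699) + 33101) = -7341*(20093*(-1/4699) + 33101) = -7341*(-20093/4699 + 33101) = -7341*155521506/4699 = -1141683375546/4699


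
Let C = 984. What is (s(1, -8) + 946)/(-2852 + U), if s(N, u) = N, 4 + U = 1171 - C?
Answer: -947/2669 ≈ -0.35481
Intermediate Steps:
U = 183 (U = -4 + (1171 - 1*984) = -4 + (1171 - 984) = -4 + 187 = 183)
(s(1, -8) + 946)/(-2852 + U) = (1 + 946)/(-2852 + 183) = 947/(-2669) = 947*(-1/2669) = -947/2669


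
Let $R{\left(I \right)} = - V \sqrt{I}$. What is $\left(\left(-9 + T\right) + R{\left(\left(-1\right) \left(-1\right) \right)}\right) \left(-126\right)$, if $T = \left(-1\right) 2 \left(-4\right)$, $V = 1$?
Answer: $252$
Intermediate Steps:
$T = 8$ ($T = \left(-2\right) \left(-4\right) = 8$)
$R{\left(I \right)} = - \sqrt{I}$ ($R{\left(I \right)} = - 1 \sqrt{I} = - \sqrt{I}$)
$\left(\left(-9 + T\right) + R{\left(\left(-1\right) \left(-1\right) \right)}\right) \left(-126\right) = \left(\left(-9 + 8\right) - \sqrt{\left(-1\right) \left(-1\right)}\right) \left(-126\right) = \left(-1 - \sqrt{1}\right) \left(-126\right) = \left(-1 - 1\right) \left(-126\right) = \left(-2\right) \left(-126\right) = 252$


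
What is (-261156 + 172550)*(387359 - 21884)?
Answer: -32383277850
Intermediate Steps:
(-261156 + 172550)*(387359 - 21884) = -88606*365475 = -32383277850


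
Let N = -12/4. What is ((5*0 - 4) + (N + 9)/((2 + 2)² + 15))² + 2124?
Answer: 2055088/961 ≈ 2138.5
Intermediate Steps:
N = -3 (N = (¼)*(-12) = -3)
((5*0 - 4) + (N + 9)/((2 + 2)² + 15))² + 2124 = ((5*0 - 4) + (-3 + 9)/((2 + 2)² + 15))² + 2124 = ((0 - 4) + 6/(4² + 15))² + 2124 = (-4 + 6/(16 + 15))² + 2124 = (-4 + 6/31)² + 2124 = (-118/31)² + 2124 = 13924/961 + 2124 = 2055088/961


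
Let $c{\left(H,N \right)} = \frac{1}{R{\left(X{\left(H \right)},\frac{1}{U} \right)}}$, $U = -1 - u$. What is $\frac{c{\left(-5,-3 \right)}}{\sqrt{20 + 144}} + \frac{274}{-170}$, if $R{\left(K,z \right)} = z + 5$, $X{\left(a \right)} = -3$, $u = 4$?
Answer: $- \frac{137}{85} + \frac{5 \sqrt{41}}{1968} \approx -1.5955$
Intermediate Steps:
$U = -5$ ($U = -1 - 4 = -5$)
$R{\left(K,z \right)} = 5 + z$
$c{\left(H,N \right)} = \frac{5}{24}$ ($c{\left(H,N \right)} = \frac{1}{5 + \frac{1}{-5}} = \frac{1}{5 - \frac{1}{5}} = \frac{1}{\frac{24}{5}} = \frac{5}{24}$)
$\frac{c{\left(-5,-3 \right)}}{\sqrt{20 + 144}} + \frac{274}{-170} = \frac{5}{24 \sqrt{20 + 144}} + \frac{274}{-170} = \frac{5}{24 \sqrt{164}} + 274 \left(- \frac{1}{170}\right) = \frac{5}{24 \cdot 2 \sqrt{41}} - \frac{137}{85} = \frac{5 \frac{\sqrt{41}}{82}}{24} - \frac{137}{85} = \frac{5 \sqrt{41}}{1968} - \frac{137}{85} = - \frac{137}{85} + \frac{5 \sqrt{41}}{1968}$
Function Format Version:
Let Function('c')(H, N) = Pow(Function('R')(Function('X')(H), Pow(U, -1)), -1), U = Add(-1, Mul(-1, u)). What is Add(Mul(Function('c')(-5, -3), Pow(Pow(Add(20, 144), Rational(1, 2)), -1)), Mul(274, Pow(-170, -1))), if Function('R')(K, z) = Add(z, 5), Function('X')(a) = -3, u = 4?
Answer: Add(Rational(-137, 85), Mul(Rational(5, 1968), Pow(41, Rational(1, 2)))) ≈ -1.5955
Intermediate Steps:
U = -5 (U = Add(-1, Mul(-1, 4)) = Add(-1, -4) = -5)
Function('R')(K, z) = Add(5, z)
Function('c')(H, N) = Rational(5, 24) (Function('c')(H, N) = Pow(Add(5, Pow(-5, -1)), -1) = Pow(Add(5, Rational(-1, 5)), -1) = Pow(Rational(24, 5), -1) = Rational(5, 24))
Add(Mul(Function('c')(-5, -3), Pow(Pow(Add(20, 144), Rational(1, 2)), -1)), Mul(274, Pow(-170, -1))) = Add(Mul(Rational(5, 24), Pow(Pow(Add(20, 144), Rational(1, 2)), -1)), Mul(274, Pow(-170, -1))) = Add(Mul(Rational(5, 24), Pow(Pow(164, Rational(1, 2)), -1)), Mul(274, Rational(-1, 170))) = Add(Mul(Rational(5, 24), Pow(Mul(2, Pow(41, Rational(1, 2))), -1)), Rational(-137, 85)) = Add(Mul(Rational(5, 24), Mul(Rational(1, 82), Pow(41, Rational(1, 2)))), Rational(-137, 85)) = Add(Mul(Rational(5, 1968), Pow(41, Rational(1, 2))), Rational(-137, 85)) = Add(Rational(-137, 85), Mul(Rational(5, 1968), Pow(41, Rational(1, 2))))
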